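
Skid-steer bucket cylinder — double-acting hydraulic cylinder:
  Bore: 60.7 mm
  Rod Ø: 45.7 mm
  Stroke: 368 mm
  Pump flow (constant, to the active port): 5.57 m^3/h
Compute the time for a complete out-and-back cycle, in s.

Cap-side area A_cap = π/4 × (60.7 mm)² = 2894 mm^2
Rod-side annular area A_ann = π/4 × (60.7² − 45.7²) = 1253 mm^2
t_ext = A_cap·L/Q = 0.6883 s
t_ret = A_ann·L/Q = 0.2981 s
t_cycle = t_ext + t_ret

t ≈ 0.986 s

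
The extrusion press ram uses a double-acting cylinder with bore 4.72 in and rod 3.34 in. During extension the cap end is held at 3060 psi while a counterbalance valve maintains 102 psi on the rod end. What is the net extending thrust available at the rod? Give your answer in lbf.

F ≈ 52700 lbf

Cap-side area A_cap = π/4 × (4.72 in)² = 17.50 in^2
Rod-side annular area A_ann = π/4 × (4.72² − 3.34²) = 8.736 in^2
Net thrust = P_cap·A_cap − P_rod·A_ann = 53540 lbf − 891.1 lbf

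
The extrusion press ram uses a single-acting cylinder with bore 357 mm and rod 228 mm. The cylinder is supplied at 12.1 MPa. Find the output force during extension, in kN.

Cap-side area A_cap = π/4 × (357 mm)² = 1.001e5 mm^2
F = P × A_cap = 12.1 MPa × A_cap

F ≈ 1210 kN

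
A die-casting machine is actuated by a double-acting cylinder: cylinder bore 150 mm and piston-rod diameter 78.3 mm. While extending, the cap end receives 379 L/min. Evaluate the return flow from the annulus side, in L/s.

Cap-side area A_cap = π/4 × (150 mm)² = 17670 mm^2
Rod-side annular area A_ann = π/4 × (150² − 78.3²) = 12860 mm^2
Piston speed v = Q_in/A_cap; rod-end outflow Q_out = v × A_ann = Q_in × A_ann/A_cap.

Q_out ≈ 4.60 L/s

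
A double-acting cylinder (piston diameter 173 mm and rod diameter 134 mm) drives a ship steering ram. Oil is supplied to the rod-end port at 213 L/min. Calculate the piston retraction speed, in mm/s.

Rod-side annular area A_ann = π/4 × (173² − 134²) = 9404 mm^2
Flow into the rod-end port fills the annular volume.
v = Q / A

v ≈ 378 mm/s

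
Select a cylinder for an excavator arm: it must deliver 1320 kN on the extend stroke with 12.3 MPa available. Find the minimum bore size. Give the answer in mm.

Extension force acts on the full piston face: F = P × (π/4)D².
D = √(4F / (πP)) = √(4 × 1320 kN / (π × 12.3 MPa))

D ≈ 370 mm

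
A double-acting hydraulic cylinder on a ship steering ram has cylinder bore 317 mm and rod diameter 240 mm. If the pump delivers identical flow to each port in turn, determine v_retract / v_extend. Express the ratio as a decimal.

v_ret/v_ext ≈ 2.34

Cap-side area A_cap = π/4 × (317 mm)² = 78920 mm^2
Rod-side annular area A_ann = π/4 × (317² − 240²) = 33680 mm^2
For equal Q, v ∝ 1/A, so v_ret/v_ext = A_cap/A_ann.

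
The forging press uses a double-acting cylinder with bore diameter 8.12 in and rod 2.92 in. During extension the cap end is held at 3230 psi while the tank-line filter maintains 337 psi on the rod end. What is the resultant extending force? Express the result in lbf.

F ≈ 1.52e5 lbf

Cap-side area A_cap = π/4 × (8.12 in)² = 51.78 in^2
Rod-side annular area A_ann = π/4 × (8.12² − 2.92²) = 45.09 in^2
Net thrust = P_cap·A_cap − P_rod·A_ann = 1.673e5 lbf − 15190 lbf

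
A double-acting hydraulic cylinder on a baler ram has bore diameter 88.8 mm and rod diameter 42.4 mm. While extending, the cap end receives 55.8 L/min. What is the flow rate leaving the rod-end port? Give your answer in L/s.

Cap-side area A_cap = π/4 × (88.8 mm)² = 6193 mm^2
Rod-side annular area A_ann = π/4 × (88.8² − 42.4²) = 4781 mm^2
Piston speed v = Q_in/A_cap; rod-end outflow Q_out = v × A_ann = Q_in × A_ann/A_cap.

Q_out ≈ 0.718 L/s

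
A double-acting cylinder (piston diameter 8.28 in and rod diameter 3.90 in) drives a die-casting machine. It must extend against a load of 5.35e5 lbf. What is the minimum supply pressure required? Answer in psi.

Cap-side area A_cap = π/4 × (8.28 in)² = 53.85 in^2
P = F / A = 5.35e5 lbf / A

P ≈ 9940 psi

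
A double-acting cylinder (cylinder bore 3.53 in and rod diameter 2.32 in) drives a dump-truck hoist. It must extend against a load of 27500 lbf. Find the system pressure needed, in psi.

P ≈ 2810 psi

Cap-side area A_cap = π/4 × (3.53 in)² = 9.787 in^2
P = F / A = 27500 lbf / A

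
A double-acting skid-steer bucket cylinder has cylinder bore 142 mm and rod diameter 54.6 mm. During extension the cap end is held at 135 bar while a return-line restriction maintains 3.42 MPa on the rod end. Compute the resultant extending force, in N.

Cap-side area A_cap = π/4 × (142 mm)² = 15840 mm^2
Rod-side annular area A_ann = π/4 × (142² − 54.6²) = 13500 mm^2
Net thrust = P_cap·A_cap − P_rod·A_ann = 2.138e5 N − 46150 N

F ≈ 1.68e5 N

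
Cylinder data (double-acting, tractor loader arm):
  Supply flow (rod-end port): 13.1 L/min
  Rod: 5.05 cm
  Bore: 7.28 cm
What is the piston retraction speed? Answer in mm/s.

v ≈ 101 mm/s

Rod-side annular area A_ann = π/4 × (7.28² − 5.05²) = 21.60 cm^2
Flow into the rod-end port fills the annular volume.
v = Q / A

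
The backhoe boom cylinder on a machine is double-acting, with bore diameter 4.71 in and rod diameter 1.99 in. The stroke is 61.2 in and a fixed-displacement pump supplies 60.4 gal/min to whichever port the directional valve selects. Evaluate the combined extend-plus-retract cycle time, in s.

t ≈ 8.35 s

Cap-side area A_cap = π/4 × (4.71 in)² = 17.42 in^2
Rod-side annular area A_ann = π/4 × (4.71² − 1.99²) = 14.31 in^2
t_ext = A_cap·L/Q = 4.585 s
t_ret = A_ann·L/Q = 3.767 s
t_cycle = t_ext + t_ret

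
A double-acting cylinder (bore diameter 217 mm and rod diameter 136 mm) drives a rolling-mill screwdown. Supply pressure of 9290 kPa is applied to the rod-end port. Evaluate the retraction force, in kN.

F ≈ 209 kN

Rod-side annular area A_ann = π/4 × (217² − 136²) = 22460 mm^2
On retraction the pressure acts on the annular area (bore minus rod).
F = P × A_ann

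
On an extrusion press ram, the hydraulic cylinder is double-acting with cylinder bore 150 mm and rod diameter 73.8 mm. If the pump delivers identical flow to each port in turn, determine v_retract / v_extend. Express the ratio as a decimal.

Cap-side area A_cap = π/4 × (150 mm)² = 17670 mm^2
Rod-side annular area A_ann = π/4 × (150² − 73.8²) = 13390 mm^2
For equal Q, v ∝ 1/A, so v_ret/v_ext = A_cap/A_ann.

v_ret/v_ext ≈ 1.32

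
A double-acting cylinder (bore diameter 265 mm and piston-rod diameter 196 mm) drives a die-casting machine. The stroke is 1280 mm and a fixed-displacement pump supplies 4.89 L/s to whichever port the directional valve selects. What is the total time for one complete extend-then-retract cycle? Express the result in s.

Cap-side area A_cap = π/4 × (265 mm)² = 55150 mm^2
Rod-side annular area A_ann = π/4 × (265² − 196²) = 24980 mm^2
t_ext = A_cap·L/Q = 14.44 s
t_ret = A_ann·L/Q = 6.539 s
t_cycle = t_ext + t_ret

t ≈ 21.0 s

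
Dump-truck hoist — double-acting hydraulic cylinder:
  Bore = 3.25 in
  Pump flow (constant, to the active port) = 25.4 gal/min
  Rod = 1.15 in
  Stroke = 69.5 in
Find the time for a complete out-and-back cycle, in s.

t ≈ 11.1 s

Cap-side area A_cap = π/4 × (3.25 in)² = 8.296 in^2
Rod-side annular area A_ann = π/4 × (3.25² − 1.15²) = 7.257 in^2
t_ext = A_cap·L/Q = 5.896 s
t_ret = A_ann·L/Q = 5.158 s
t_cycle = t_ext + t_ret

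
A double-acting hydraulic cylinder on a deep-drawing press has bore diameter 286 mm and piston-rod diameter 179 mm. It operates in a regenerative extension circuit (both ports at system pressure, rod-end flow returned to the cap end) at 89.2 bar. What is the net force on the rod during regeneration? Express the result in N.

F ≈ 2.24e5 N

With equal pressure on both faces, forces on the annular region cancel; the net push is pressure × rod cross-section.
Rod cross-section A_rod = π/4 × (179 mm)² = 25160 mm^2
F = P × A_rod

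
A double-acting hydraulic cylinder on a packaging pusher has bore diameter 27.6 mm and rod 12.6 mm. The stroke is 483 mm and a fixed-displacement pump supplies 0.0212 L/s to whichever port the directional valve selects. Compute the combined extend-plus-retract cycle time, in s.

Cap-side area A_cap = π/4 × (27.6 mm)² = 598.3 mm^2
Rod-side annular area A_ann = π/4 × (27.6² − 12.6²) = 473.6 mm^2
t_ext = A_cap·L/Q = 13.63 s
t_ret = A_ann·L/Q = 10.79 s
t_cycle = t_ext + t_ret

t ≈ 24.4 s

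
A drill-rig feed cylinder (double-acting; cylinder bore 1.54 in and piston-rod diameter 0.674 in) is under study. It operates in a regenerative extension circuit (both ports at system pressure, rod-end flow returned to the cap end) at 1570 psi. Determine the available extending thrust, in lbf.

F ≈ 560 lbf

With equal pressure on both faces, forces on the annular region cancel; the net push is pressure × rod cross-section.
Rod cross-section A_rod = π/4 × (0.674 in)² = 0.3568 in^2
F = P × A_rod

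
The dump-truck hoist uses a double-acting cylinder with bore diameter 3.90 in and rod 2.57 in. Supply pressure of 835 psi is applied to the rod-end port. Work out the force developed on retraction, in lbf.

F ≈ 5640 lbf

Rod-side annular area A_ann = π/4 × (3.90² − 2.57²) = 6.758 in^2
On retraction the pressure acts on the annular area (bore minus rod).
F = P × A_ann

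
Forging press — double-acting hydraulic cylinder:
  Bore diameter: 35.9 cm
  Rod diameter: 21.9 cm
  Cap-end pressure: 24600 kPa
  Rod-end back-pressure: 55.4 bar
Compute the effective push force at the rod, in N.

Cap-side area A_cap = π/4 × (35.9 cm)² = 1012 cm^2
Rod-side annular area A_ann = π/4 × (35.9² − 21.9²) = 635.5 cm^2
Net thrust = P_cap·A_cap − P_rod·A_ann = 2.490e6 N − 3.521e5 N

F ≈ 2.14e6 N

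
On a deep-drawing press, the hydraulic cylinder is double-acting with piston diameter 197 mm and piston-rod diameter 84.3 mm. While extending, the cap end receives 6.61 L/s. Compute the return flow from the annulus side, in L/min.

Cap-side area A_cap = π/4 × (197 mm)² = 30480 mm^2
Rod-side annular area A_ann = π/4 × (197² − 84.3²) = 24900 mm^2
Piston speed v = Q_in/A_cap; rod-end outflow Q_out = v × A_ann = Q_in × A_ann/A_cap.

Q_out ≈ 324 L/min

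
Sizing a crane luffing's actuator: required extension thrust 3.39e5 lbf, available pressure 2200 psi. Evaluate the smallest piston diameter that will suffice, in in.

Extension force acts on the full piston face: F = P × (π/4)D².
D = √(4F / (πP)) = √(4 × 3.39e5 lbf / (π × 2200 psi))

D ≈ 14.0 in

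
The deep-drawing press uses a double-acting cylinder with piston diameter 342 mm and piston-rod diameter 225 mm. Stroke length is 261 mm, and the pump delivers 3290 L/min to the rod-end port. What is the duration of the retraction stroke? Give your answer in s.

t ≈ 0.248 s

Rod-side annular area A_ann = π/4 × (342² − 225²) = 52100 mm^2
Swept volume V = A × L; t = V / Q = A·L / Q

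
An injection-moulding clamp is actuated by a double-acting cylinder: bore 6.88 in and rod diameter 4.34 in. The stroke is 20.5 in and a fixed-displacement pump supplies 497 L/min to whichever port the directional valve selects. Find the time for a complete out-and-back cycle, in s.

t ≈ 2.42 s

Cap-side area A_cap = π/4 × (6.88 in)² = 37.18 in^2
Rod-side annular area A_ann = π/4 × (6.88² − 4.34²) = 22.38 in^2
t_ext = A_cap·L/Q = 1.508 s
t_ret = A_ann·L/Q = 0.9078 s
t_cycle = t_ext + t_ret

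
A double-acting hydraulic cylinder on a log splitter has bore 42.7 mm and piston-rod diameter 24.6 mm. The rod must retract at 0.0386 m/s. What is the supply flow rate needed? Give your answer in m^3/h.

Q ≈ 0.133 m^3/h

Rod-side annular area A_ann = π/4 × (42.7² − 24.6²) = 956.7 mm^2
Q = A × v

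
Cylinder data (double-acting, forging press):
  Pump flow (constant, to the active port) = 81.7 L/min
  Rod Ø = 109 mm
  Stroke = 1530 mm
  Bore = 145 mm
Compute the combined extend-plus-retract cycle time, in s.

Cap-side area A_cap = π/4 × (145 mm)² = 16510 mm^2
Rod-side annular area A_ann = π/4 × (145² − 109²) = 7182 mm^2
t_ext = A_cap·L/Q = 18.55 s
t_ret = A_ann·L/Q = 8.070 s
t_cycle = t_ext + t_ret

t ≈ 26.6 s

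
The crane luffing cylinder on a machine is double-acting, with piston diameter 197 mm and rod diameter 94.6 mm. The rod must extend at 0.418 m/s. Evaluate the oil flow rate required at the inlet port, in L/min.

Cap-side area A_cap = π/4 × (197 mm)² = 30480 mm^2
Q = A × v

Q ≈ 764 L/min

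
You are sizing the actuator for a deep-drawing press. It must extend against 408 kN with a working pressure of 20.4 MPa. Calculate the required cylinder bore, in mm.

Extension force acts on the full piston face: F = P × (π/4)D².
D = √(4F / (πP)) = √(4 × 408 kN / (π × 20.4 MPa))

D ≈ 160 mm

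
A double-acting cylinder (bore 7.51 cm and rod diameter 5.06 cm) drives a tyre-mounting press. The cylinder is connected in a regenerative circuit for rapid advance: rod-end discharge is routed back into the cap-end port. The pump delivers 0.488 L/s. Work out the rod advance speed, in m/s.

In regeneration the rod-end outflow joins the pump flow into the cap end, so the net volume the pump must supply per unit advance equals the rod cross-section area.
Rod cross-section A_rod = π/4 × (5.06 cm)² = 20.11 cm^2
v = Q_pump / A_rod

v ≈ 0.243 m/s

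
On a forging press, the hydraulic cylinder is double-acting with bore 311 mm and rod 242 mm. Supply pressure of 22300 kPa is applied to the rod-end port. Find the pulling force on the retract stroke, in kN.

Rod-side annular area A_ann = π/4 × (311² − 242²) = 29970 mm^2
On retraction the pressure acts on the annular area (bore minus rod).
F = P × A_ann

F ≈ 668 kN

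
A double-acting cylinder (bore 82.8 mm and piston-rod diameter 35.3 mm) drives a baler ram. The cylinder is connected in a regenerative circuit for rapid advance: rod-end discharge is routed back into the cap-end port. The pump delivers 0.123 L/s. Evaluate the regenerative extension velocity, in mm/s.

In regeneration the rod-end outflow joins the pump flow into the cap end, so the net volume the pump must supply per unit advance equals the rod cross-section area.
Rod cross-section A_rod = π/4 × (35.3 mm)² = 978.7 mm^2
v = Q_pump / A_rod

v ≈ 126 mm/s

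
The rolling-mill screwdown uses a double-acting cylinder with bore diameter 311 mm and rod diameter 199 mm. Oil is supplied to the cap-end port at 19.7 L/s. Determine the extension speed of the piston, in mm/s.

v ≈ 259 mm/s

Cap-side area A_cap = π/4 × (311 mm)² = 75960 mm^2
v = Q / A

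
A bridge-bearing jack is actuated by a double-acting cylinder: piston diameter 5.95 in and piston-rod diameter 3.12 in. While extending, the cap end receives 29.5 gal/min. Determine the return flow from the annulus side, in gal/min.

Q_out ≈ 21.4 gal/min

Cap-side area A_cap = π/4 × (5.95 in)² = 27.81 in^2
Rod-side annular area A_ann = π/4 × (5.95² − 3.12²) = 20.16 in^2
Piston speed v = Q_in/A_cap; rod-end outflow Q_out = v × A_ann = Q_in × A_ann/A_cap.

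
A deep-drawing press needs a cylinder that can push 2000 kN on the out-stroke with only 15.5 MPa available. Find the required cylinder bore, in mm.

Extension force acts on the full piston face: F = P × (π/4)D².
D = √(4F / (πP)) = √(4 × 2000 kN / (π × 15.5 MPa))

D ≈ 405 mm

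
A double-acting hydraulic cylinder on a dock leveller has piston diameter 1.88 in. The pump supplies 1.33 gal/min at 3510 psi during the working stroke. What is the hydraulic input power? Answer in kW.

Hydraulic power = P × Q

W ≈ 2.03 kW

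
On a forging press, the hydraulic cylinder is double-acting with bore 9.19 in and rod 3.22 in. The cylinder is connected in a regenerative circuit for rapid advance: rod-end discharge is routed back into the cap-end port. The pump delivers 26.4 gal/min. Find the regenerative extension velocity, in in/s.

v ≈ 12.5 in/s

In regeneration the rod-end outflow joins the pump flow into the cap end, so the net volume the pump must supply per unit advance equals the rod cross-section area.
Rod cross-section A_rod = π/4 × (3.22 in)² = 8.143 in^2
v = Q_pump / A_rod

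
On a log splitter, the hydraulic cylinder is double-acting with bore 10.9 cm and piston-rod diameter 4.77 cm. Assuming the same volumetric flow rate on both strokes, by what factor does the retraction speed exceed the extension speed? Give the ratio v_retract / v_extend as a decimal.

v_ret/v_ext ≈ 1.24

Cap-side area A_cap = π/4 × (10.9 cm)² = 93.31 cm^2
Rod-side annular area A_ann = π/4 × (10.9² − 4.77²) = 75.44 cm^2
For equal Q, v ∝ 1/A, so v_ret/v_ext = A_cap/A_ann.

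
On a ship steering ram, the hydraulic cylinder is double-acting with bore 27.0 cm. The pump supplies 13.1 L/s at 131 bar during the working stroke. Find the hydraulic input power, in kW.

Hydraulic power = P × Q

W ≈ 172 kW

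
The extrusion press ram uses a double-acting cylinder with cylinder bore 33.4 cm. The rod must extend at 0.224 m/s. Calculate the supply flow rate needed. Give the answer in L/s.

Cap-side area A_cap = π/4 × (33.4 cm)² = 876.2 cm^2
Q = A × v

Q ≈ 19.6 L/s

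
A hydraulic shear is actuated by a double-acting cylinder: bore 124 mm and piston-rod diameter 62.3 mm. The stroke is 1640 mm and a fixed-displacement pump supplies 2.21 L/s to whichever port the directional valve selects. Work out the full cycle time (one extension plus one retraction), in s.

Cap-side area A_cap = π/4 × (124 mm)² = 12080 mm^2
Rod-side annular area A_ann = π/4 × (124² − 62.3²) = 9028 mm^2
t_ext = A_cap·L/Q = 8.962 s
t_ret = A_ann·L/Q = 6.699 s
t_cycle = t_ext + t_ret

t ≈ 15.7 s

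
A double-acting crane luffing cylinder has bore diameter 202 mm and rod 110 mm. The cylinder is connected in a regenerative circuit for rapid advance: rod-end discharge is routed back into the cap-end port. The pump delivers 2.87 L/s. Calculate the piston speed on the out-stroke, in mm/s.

In regeneration the rod-end outflow joins the pump flow into the cap end, so the net volume the pump must supply per unit advance equals the rod cross-section area.
Rod cross-section A_rod = π/4 × (110 mm)² = 9503 mm^2
v = Q_pump / A_rod

v ≈ 302 mm/s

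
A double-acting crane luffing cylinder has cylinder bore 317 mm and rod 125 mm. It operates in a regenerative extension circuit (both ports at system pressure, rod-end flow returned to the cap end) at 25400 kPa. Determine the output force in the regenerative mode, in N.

F ≈ 3.12e5 N

With equal pressure on both faces, forces on the annular region cancel; the net push is pressure × rod cross-section.
Rod cross-section A_rod = π/4 × (125 mm)² = 12270 mm^2
F = P × A_rod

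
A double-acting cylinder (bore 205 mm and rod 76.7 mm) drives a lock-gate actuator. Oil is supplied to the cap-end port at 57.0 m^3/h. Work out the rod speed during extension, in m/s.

v ≈ 0.480 m/s

Cap-side area A_cap = π/4 × (205 mm)² = 33010 mm^2
v = Q / A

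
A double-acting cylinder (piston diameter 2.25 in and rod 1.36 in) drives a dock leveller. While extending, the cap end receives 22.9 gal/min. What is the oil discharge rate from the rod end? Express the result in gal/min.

Q_out ≈ 14.5 gal/min

Cap-side area A_cap = π/4 × (2.25 in)² = 3.976 in^2
Rod-side annular area A_ann = π/4 × (2.25² − 1.36²) = 2.523 in^2
Piston speed v = Q_in/A_cap; rod-end outflow Q_out = v × A_ann = Q_in × A_ann/A_cap.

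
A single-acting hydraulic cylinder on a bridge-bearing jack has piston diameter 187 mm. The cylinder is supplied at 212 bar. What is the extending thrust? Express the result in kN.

Cap-side area A_cap = π/4 × (187 mm)² = 27460 mm^2
F = P × A_cap = 212 bar × A_cap

F ≈ 582 kN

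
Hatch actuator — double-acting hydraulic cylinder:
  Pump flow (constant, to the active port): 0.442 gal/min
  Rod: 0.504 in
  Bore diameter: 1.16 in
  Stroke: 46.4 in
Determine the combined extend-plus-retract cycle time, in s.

Cap-side area A_cap = π/4 × (1.16 in)² = 1.057 in^2
Rod-side annular area A_ann = π/4 × (1.16² − 0.504²) = 0.8573 in^2
t_ext = A_cap·L/Q = 28.82 s
t_ret = A_ann·L/Q = 23.38 s
t_cycle = t_ext + t_ret

t ≈ 52.2 s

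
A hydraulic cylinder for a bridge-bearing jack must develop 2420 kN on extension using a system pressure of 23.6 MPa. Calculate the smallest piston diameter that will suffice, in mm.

Extension force acts on the full piston face: F = P × (π/4)D².
D = √(4F / (πP)) = √(4 × 2420 kN / (π × 23.6 MPa))

D ≈ 361 mm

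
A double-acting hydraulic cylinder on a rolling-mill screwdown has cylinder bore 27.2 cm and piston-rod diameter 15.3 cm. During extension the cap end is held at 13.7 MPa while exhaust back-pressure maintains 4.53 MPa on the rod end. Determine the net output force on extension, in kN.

Cap-side area A_cap = π/4 × (27.2 cm)² = 581.1 cm^2
Rod-side annular area A_ann = π/4 × (27.2² − 15.3²) = 397.2 cm^2
Net thrust = P_cap·A_cap − P_rod·A_ann = 796.1 kN − 179.9 kN

F ≈ 616 kN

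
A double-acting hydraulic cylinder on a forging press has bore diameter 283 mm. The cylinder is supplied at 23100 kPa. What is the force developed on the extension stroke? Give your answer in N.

F ≈ 1.45e6 N

Cap-side area A_cap = π/4 × (283 mm)² = 62900 mm^2
F = P × A_cap = 23100 kPa × A_cap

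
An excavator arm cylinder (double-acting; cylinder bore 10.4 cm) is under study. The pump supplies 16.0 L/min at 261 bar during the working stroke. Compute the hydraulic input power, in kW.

Hydraulic power = P × Q

W ≈ 6.96 kW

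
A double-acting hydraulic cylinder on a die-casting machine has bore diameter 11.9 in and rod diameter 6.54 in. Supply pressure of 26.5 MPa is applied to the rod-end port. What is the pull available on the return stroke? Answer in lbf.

Rod-side annular area A_ann = π/4 × (11.9² − 6.54²) = 77.63 in^2
On retraction the pressure acts on the annular area (bore minus rod).
F = P × A_ann

F ≈ 2.98e5 lbf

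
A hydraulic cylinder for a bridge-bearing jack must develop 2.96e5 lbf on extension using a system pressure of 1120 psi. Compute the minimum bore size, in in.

Extension force acts on the full piston face: F = P × (π/4)D².
D = √(4F / (πP)) = √(4 × 2.96e5 lbf / (π × 1120 psi))

D ≈ 18.3 in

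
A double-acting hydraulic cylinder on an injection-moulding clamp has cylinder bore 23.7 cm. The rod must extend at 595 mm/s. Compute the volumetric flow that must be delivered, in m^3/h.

Q ≈ 94.5 m^3/h

Cap-side area A_cap = π/4 × (23.7 cm)² = 441.2 cm^2
Q = A × v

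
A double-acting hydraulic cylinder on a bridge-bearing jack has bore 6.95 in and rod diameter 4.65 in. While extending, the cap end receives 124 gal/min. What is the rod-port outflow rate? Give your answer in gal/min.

Cap-side area A_cap = π/4 × (6.95 in)² = 37.94 in^2
Rod-side annular area A_ann = π/4 × (6.95² − 4.65²) = 20.95 in^2
Piston speed v = Q_in/A_cap; rod-end outflow Q_out = v × A_ann = Q_in × A_ann/A_cap.

Q_out ≈ 68.5 gal/min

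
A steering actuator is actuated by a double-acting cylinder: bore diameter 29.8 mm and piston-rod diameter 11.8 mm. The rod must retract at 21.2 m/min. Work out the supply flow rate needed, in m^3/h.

Q ≈ 0.748 m^3/h

Rod-side annular area A_ann = π/4 × (29.8² − 11.8²) = 588.1 mm^2
Q = A × v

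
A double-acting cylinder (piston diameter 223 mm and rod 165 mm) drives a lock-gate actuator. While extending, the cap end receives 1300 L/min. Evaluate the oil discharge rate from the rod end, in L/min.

Q_out ≈ 588 L/min

Cap-side area A_cap = π/4 × (223 mm)² = 39060 mm^2
Rod-side annular area A_ann = π/4 × (223² − 165²) = 17670 mm^2
Piston speed v = Q_in/A_cap; rod-end outflow Q_out = v × A_ann = Q_in × A_ann/A_cap.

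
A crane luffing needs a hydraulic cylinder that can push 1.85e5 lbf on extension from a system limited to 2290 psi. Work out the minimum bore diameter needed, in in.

Extension force acts on the full piston face: F = P × (π/4)D².
D = √(4F / (πP)) = √(4 × 1.85e5 lbf / (π × 2290 psi))

D ≈ 10.1 in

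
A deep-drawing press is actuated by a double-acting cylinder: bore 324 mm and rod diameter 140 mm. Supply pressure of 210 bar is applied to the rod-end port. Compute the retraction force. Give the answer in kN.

F ≈ 1410 kN

Rod-side annular area A_ann = π/4 × (324² − 140²) = 67050 mm^2
On retraction the pressure acts on the annular area (bore minus rod).
F = P × A_ann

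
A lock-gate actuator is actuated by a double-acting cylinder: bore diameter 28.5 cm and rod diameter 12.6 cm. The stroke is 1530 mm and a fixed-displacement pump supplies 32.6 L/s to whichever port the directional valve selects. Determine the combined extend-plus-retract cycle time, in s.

Cap-side area A_cap = π/4 × (28.5 cm)² = 637.9 cm^2
Rod-side annular area A_ann = π/4 × (28.5² − 12.6²) = 513.2 cm^2
t_ext = A_cap·L/Q = 2.994 s
t_ret = A_ann·L/Q = 2.409 s
t_cycle = t_ext + t_ret

t ≈ 5.40 s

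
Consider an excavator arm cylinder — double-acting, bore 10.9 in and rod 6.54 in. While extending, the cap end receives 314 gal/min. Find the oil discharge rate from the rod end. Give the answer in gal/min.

Cap-side area A_cap = π/4 × (10.9 in)² = 93.31 in^2
Rod-side annular area A_ann = π/4 × (10.9² − 6.54²) = 59.72 in^2
Piston speed v = Q_in/A_cap; rod-end outflow Q_out = v × A_ann = Q_in × A_ann/A_cap.

Q_out ≈ 201 gal/min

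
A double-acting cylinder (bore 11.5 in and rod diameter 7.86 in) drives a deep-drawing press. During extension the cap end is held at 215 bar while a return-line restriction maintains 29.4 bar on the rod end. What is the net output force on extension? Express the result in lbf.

F ≈ 3.00e5 lbf

Cap-side area A_cap = π/4 × (11.5 in)² = 103.9 in^2
Rod-side annular area A_ann = π/4 × (11.5² − 7.86²) = 55.35 in^2
Net thrust = P_cap·A_cap − P_rod·A_ann = 3.239e5 lbf − 23600 lbf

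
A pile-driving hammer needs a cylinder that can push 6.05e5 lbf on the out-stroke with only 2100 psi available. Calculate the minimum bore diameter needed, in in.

D ≈ 19.2 in

Extension force acts on the full piston face: F = P × (π/4)D².
D = √(4F / (πP)) = √(4 × 6.05e5 lbf / (π × 2100 psi))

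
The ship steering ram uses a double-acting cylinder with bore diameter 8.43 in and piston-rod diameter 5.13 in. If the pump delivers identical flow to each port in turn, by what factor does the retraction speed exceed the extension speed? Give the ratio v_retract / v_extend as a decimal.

Cap-side area A_cap = π/4 × (8.43 in)² = 55.81 in^2
Rod-side annular area A_ann = π/4 × (8.43² − 5.13²) = 35.14 in^2
For equal Q, v ∝ 1/A, so v_ret/v_ext = A_cap/A_ann.

v_ret/v_ext ≈ 1.59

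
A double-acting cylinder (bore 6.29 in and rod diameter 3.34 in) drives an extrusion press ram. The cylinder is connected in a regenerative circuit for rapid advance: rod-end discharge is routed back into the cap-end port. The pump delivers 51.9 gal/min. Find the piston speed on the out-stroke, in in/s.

In regeneration the rod-end outflow joins the pump flow into the cap end, so the net volume the pump must supply per unit advance equals the rod cross-section area.
Rod cross-section A_rod = π/4 × (3.34 in)² = 8.762 in^2
v = Q_pump / A_rod

v ≈ 22.8 in/s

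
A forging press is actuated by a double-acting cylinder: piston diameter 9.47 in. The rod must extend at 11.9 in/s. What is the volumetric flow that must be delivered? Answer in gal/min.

Q ≈ 218 gal/min

Cap-side area A_cap = π/4 × (9.47 in)² = 70.44 in^2
Q = A × v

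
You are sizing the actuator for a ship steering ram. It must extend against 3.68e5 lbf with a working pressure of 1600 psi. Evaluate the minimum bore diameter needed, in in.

Extension force acts on the full piston face: F = P × (π/4)D².
D = √(4F / (πP)) = √(4 × 3.68e5 lbf / (π × 1600 psi))

D ≈ 17.1 in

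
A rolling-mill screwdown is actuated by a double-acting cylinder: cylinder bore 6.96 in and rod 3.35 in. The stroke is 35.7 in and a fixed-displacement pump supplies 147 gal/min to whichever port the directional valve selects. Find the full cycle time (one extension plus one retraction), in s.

t ≈ 4.24 s

Cap-side area A_cap = π/4 × (6.96 in)² = 38.05 in^2
Rod-side annular area A_ann = π/4 × (6.96² − 3.35²) = 29.23 in^2
t_ext = A_cap·L/Q = 2.400 s
t_ret = A_ann·L/Q = 1.844 s
t_cycle = t_ext + t_ret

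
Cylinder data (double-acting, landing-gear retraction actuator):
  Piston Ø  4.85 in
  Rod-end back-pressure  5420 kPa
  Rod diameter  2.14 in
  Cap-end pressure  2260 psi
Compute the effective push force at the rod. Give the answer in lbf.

Cap-side area A_cap = π/4 × (4.85 in)² = 18.47 in^2
Rod-side annular area A_ann = π/4 × (4.85² − 2.14²) = 14.88 in^2
Net thrust = P_cap·A_cap − P_rod·A_ann = 41750 lbf − 11700 lbf

F ≈ 30100 lbf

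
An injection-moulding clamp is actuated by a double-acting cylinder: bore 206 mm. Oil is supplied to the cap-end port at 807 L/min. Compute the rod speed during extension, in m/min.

Cap-side area A_cap = π/4 × (206 mm)² = 33330 mm^2
v = Q / A

v ≈ 24.2 m/min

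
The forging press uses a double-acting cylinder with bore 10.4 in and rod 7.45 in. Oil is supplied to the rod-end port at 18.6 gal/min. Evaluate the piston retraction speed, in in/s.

v ≈ 1.73 in/s

Rod-side annular area A_ann = π/4 × (10.4² − 7.45²) = 41.36 in^2
Flow into the rod-end port fills the annular volume.
v = Q / A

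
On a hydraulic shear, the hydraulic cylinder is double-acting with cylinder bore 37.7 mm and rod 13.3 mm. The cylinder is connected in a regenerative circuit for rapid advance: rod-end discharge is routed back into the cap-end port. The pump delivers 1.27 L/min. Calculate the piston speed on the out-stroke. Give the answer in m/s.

v ≈ 0.152 m/s

In regeneration the rod-end outflow joins the pump flow into the cap end, so the net volume the pump must supply per unit advance equals the rod cross-section area.
Rod cross-section A_rod = π/4 × (13.3 mm)² = 138.9 mm^2
v = Q_pump / A_rod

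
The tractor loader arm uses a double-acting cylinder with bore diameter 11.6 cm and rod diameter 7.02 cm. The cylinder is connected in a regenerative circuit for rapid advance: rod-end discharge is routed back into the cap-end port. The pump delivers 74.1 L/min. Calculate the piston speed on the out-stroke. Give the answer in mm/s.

In regeneration the rod-end outflow joins the pump flow into the cap end, so the net volume the pump must supply per unit advance equals the rod cross-section area.
Rod cross-section A_rod = π/4 × (7.02 cm)² = 38.70 cm^2
v = Q_pump / A_rod

v ≈ 319 mm/s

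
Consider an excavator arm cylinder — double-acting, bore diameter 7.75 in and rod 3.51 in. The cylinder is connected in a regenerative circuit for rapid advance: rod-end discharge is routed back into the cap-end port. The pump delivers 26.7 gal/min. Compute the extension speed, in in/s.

In regeneration the rod-end outflow joins the pump flow into the cap end, so the net volume the pump must supply per unit advance equals the rod cross-section area.
Rod cross-section A_rod = π/4 × (3.51 in)² = 9.676 in^2
v = Q_pump / A_rod

v ≈ 10.6 in/s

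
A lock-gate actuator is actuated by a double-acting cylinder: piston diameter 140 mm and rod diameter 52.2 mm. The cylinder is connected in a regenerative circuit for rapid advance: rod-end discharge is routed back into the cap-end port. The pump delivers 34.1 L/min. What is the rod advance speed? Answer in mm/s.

v ≈ 266 mm/s

In regeneration the rod-end outflow joins the pump flow into the cap end, so the net volume the pump must supply per unit advance equals the rod cross-section area.
Rod cross-section A_rod = π/4 × (52.2 mm)² = 2140 mm^2
v = Q_pump / A_rod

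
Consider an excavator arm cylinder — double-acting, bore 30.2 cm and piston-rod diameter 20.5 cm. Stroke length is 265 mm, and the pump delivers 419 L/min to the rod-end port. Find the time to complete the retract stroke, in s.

t ≈ 1.47 s

Rod-side annular area A_ann = π/4 × (30.2² − 20.5²) = 386.3 cm^2
Swept volume V = A × L; t = V / Q = A·L / Q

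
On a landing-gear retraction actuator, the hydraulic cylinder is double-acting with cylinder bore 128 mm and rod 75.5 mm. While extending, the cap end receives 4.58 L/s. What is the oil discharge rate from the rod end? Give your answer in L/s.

Cap-side area A_cap = π/4 × (128 mm)² = 12870 mm^2
Rod-side annular area A_ann = π/4 × (128² − 75.5²) = 8391 mm^2
Piston speed v = Q_in/A_cap; rod-end outflow Q_out = v × A_ann = Q_in × A_ann/A_cap.

Q_out ≈ 2.99 L/s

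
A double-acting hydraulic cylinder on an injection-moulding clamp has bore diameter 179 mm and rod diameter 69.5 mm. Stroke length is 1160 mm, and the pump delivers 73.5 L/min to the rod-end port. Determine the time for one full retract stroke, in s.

t ≈ 20.2 s

Rod-side annular area A_ann = π/4 × (179² − 69.5²) = 21370 mm^2
Swept volume V = A × L; t = V / Q = A·L / Q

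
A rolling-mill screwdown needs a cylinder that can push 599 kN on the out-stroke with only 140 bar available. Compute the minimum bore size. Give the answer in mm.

Extension force acts on the full piston face: F = P × (π/4)D².
D = √(4F / (πP)) = √(4 × 599 kN / (π × 140 bar))

D ≈ 233 mm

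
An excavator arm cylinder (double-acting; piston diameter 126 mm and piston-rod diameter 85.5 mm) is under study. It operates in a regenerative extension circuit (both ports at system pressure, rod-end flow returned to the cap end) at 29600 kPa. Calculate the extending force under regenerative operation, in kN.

F ≈ 170 kN

With equal pressure on both faces, forces on the annular region cancel; the net push is pressure × rod cross-section.
Rod cross-section A_rod = π/4 × (85.5 mm)² = 5741 mm^2
F = P × A_rod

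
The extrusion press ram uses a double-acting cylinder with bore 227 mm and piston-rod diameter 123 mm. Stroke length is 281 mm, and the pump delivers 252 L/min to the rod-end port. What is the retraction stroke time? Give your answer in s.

t ≈ 1.91 s

Rod-side annular area A_ann = π/4 × (227² − 123²) = 28590 mm^2
Swept volume V = A × L; t = V / Q = A·L / Q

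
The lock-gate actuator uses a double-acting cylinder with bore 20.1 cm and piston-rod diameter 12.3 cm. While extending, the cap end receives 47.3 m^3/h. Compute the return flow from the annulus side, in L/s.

Q_out ≈ 8.22 L/s

Cap-side area A_cap = π/4 × (20.1 cm)² = 317.3 cm^2
Rod-side annular area A_ann = π/4 × (20.1² − 12.3²) = 198.5 cm^2
Piston speed v = Q_in/A_cap; rod-end outflow Q_out = v × A_ann = Q_in × A_ann/A_cap.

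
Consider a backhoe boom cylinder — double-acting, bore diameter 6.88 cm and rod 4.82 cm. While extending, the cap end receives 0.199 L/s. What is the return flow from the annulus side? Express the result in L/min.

Q_out ≈ 6.08 L/min

Cap-side area A_cap = π/4 × (6.88 cm)² = 37.18 cm^2
Rod-side annular area A_ann = π/4 × (6.88² − 4.82²) = 18.93 cm^2
Piston speed v = Q_in/A_cap; rod-end outflow Q_out = v × A_ann = Q_in × A_ann/A_cap.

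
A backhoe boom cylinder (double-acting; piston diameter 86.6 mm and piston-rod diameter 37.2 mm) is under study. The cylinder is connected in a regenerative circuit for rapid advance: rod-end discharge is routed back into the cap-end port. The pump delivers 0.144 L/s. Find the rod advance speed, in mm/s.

In regeneration the rod-end outflow joins the pump flow into the cap end, so the net volume the pump must supply per unit advance equals the rod cross-section area.
Rod cross-section A_rod = π/4 × (37.2 mm)² = 1087 mm^2
v = Q_pump / A_rod

v ≈ 132 mm/s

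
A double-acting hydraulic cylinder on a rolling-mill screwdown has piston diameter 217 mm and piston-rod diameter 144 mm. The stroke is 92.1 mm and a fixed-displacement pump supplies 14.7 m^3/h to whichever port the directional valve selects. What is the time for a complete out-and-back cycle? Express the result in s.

Cap-side area A_cap = π/4 × (217 mm)² = 36980 mm^2
Rod-side annular area A_ann = π/4 × (217² − 144²) = 20700 mm^2
t_ext = A_cap·L/Q = 0.8342 s
t_ret = A_ann·L/Q = 0.4668 s
t_cycle = t_ext + t_ret

t ≈ 1.30 s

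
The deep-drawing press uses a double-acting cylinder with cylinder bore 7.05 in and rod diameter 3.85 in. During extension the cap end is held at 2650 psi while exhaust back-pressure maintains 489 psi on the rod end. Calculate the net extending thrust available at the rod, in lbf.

Cap-side area A_cap = π/4 × (7.05 in)² = 39.04 in^2
Rod-side annular area A_ann = π/4 × (7.05² − 3.85²) = 27.39 in^2
Net thrust = P_cap·A_cap − P_rod·A_ann = 1.034e5 lbf − 13400 lbf

F ≈ 90100 lbf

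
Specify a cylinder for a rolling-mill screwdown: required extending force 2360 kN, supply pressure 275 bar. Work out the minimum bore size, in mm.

Extension force acts on the full piston face: F = P × (π/4)D².
D = √(4F / (πP)) = √(4 × 2360 kN / (π × 275 bar))

D ≈ 331 mm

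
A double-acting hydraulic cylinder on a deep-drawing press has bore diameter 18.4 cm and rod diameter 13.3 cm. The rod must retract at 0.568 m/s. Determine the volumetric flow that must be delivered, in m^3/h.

Q ≈ 26.0 m^3/h

Rod-side annular area A_ann = π/4 × (18.4² − 13.3²) = 127.0 cm^2
Q = A × v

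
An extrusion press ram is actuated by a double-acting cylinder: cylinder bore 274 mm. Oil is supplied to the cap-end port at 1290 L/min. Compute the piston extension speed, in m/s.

v ≈ 0.365 m/s

Cap-side area A_cap = π/4 × (274 mm)² = 58960 mm^2
v = Q / A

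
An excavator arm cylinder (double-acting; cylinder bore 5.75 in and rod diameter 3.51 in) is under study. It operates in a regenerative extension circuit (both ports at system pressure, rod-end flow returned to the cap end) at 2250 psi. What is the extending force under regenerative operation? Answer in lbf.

F ≈ 21800 lbf

With equal pressure on both faces, forces on the annular region cancel; the net push is pressure × rod cross-section.
Rod cross-section A_rod = π/4 × (3.51 in)² = 9.676 in^2
F = P × A_rod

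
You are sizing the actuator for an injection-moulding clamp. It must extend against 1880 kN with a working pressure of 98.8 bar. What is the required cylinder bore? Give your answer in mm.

D ≈ 492 mm

Extension force acts on the full piston face: F = P × (π/4)D².
D = √(4F / (πP)) = √(4 × 1880 kN / (π × 98.8 bar))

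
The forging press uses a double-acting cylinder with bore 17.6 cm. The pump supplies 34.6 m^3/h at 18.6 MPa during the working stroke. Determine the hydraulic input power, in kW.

Hydraulic power = P × Q

W ≈ 179 kW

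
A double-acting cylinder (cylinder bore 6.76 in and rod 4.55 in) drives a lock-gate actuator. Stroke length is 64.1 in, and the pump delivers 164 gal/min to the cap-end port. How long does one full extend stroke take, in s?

t ≈ 3.64 s

Cap-side area A_cap = π/4 × (6.76 in)² = 35.89 in^2
Swept volume V = A × L; t = V / Q = A·L / Q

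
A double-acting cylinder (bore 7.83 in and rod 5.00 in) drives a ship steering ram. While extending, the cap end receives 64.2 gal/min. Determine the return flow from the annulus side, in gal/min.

Cap-side area A_cap = π/4 × (7.83 in)² = 48.15 in^2
Rod-side annular area A_ann = π/4 × (7.83² − 5.00²) = 28.52 in^2
Piston speed v = Q_in/A_cap; rod-end outflow Q_out = v × A_ann = Q_in × A_ann/A_cap.

Q_out ≈ 38.0 gal/min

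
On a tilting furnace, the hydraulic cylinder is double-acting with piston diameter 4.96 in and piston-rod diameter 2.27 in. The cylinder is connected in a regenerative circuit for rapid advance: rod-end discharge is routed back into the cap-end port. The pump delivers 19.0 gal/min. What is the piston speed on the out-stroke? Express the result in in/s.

v ≈ 18.1 in/s

In regeneration the rod-end outflow joins the pump flow into the cap end, so the net volume the pump must supply per unit advance equals the rod cross-section area.
Rod cross-section A_rod = π/4 × (2.27 in)² = 4.047 in^2
v = Q_pump / A_rod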